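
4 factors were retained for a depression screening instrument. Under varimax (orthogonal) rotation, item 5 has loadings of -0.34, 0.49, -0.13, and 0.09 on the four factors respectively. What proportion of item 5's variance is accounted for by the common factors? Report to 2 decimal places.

0.38

h² = (-0.34)² + 0.49² + (-0.13)² + 0.09² = 0.1156 + 0.2401 + 0.0169 + 0.0081 = 0.3807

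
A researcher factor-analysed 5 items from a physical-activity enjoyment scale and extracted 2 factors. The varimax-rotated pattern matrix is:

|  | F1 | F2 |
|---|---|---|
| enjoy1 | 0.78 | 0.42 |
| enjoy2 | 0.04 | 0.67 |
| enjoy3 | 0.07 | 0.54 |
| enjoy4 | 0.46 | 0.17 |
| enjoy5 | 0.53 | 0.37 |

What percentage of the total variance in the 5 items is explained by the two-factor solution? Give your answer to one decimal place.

SS loadings by factor: 1.1074, 1.0827; total = 2.1901.
Total variance with 5 standardized items is 5, so the solution explains 2.1901/5 = 0.4380 = 43.80%.

43.8%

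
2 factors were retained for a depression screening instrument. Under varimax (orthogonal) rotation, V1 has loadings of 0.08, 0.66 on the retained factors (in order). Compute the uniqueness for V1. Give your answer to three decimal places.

h² = 0.08² + 0.66² = 0.0064 + 0.4356 = 0.4420
Uniqueness u² = 1 − h² = 1 − 0.4420 = 0.5580

0.558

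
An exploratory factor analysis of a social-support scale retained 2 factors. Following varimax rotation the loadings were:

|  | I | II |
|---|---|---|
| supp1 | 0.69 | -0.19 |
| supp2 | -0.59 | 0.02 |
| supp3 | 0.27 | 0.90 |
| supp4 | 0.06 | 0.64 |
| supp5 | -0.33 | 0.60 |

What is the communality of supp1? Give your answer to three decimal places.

h² = 0.69² + (-0.19)² = 0.4761 + 0.0361 = 0.5122

0.512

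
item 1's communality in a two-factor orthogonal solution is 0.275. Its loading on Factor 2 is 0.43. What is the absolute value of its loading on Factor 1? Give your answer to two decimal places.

0.30

Under orthogonal rotation h² = Σλ², so λ_Factor 1² = h² − (0.1849) = 0.275 − 0.1849 = 0.0901.
|λ| = √0.0901 = 0.3002.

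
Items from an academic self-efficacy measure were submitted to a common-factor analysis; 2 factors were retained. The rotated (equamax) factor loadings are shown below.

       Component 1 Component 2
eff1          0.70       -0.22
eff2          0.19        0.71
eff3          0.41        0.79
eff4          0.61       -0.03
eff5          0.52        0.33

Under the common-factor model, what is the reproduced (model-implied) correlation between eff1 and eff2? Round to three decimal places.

-0.023

r̂ = Σ λ_i·λ_j across factors = (0.70)(0.19) + (-0.22)(0.71)
  = +0.1330 -0.1562 = -0.0232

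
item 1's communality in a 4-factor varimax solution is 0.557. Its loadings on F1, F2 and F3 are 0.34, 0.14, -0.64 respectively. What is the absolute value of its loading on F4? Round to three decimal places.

Under orthogonal rotation h² = Σλ², so λ_F4² = h² − (0.5448) = 0.557 − 0.5448 = 0.0122.
|λ| = √0.0122 = 0.1105.

0.110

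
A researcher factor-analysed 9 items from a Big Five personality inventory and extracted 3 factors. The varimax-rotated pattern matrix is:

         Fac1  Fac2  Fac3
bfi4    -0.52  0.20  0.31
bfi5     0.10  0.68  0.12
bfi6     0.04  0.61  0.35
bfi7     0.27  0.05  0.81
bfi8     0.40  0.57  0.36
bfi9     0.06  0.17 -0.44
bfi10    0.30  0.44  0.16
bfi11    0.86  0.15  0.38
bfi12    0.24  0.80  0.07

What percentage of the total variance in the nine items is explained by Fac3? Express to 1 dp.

SS loadings for Fac3 = 0.31² + 0.12² + 0.35² + 0.81² + 0.36² + (-0.44)² + 0.16² + 0.38² + 0.07² = 1.3872
With 9 standardized items, total variance = 9. Proportion = 1.3872/9 = 0.1541 → 15.41%.

15.4%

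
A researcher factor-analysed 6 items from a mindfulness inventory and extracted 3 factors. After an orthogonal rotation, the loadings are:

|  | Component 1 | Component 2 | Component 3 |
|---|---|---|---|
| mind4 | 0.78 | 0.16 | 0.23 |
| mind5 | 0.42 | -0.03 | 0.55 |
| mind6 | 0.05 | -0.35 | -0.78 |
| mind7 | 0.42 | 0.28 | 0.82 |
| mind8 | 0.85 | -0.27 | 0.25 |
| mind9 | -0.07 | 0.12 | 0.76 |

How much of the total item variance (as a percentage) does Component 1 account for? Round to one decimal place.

SS loadings for Component 1 = 0.78² + 0.42² + 0.05² + 0.42² + 0.85² + (-0.07)² = 1.6911
With 6 standardized items, total variance = 6. Proportion = 1.6911/6 = 0.2818 → 28.18%.

28.2%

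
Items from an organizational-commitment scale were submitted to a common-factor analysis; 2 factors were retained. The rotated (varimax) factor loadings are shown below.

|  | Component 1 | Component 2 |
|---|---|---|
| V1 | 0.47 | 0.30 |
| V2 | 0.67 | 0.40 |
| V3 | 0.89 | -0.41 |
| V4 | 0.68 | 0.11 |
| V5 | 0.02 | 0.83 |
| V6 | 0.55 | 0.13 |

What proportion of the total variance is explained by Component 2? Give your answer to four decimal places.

0.1893

SS loadings for Component 2 = 0.30² + 0.40² + (-0.41)² + 0.11² + 0.83² + 0.13² = 1.1360
Proportion of variance = 1.1360 / 6 = 0.1893.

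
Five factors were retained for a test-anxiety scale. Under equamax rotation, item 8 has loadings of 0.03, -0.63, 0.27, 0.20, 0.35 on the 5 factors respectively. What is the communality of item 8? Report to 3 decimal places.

h² = 0.03² + (-0.63)² + 0.27² + 0.20² + 0.35² = 0.0009 + 0.3969 + 0.0729 + 0.0400 + 0.1225 = 0.6332

0.633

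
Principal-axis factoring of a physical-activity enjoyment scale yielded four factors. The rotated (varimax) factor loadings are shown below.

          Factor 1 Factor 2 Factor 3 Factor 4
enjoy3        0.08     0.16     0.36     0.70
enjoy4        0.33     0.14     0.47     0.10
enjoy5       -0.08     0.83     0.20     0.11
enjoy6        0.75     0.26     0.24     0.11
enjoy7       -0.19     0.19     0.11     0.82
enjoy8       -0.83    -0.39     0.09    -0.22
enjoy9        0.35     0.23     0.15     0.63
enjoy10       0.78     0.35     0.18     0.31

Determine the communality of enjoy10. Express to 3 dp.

h² = 0.78² + 0.35² + 0.18² + 0.31² = 0.6084 + 0.1225 + 0.0324 + 0.0961 = 0.8594

0.859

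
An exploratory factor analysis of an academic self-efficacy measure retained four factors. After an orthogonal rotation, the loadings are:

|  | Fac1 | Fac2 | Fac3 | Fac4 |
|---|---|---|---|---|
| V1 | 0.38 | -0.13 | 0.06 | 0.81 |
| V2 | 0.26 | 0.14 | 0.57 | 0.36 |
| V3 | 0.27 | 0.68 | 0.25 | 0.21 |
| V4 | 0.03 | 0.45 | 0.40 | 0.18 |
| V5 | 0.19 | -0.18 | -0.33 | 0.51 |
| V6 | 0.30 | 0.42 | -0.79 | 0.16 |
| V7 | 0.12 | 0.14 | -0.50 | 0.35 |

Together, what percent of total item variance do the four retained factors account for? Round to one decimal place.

Communalities: 0.8210, 0.5417, 0.6419, 0.3958, 0.4375, 0.9161, 0.4065; Σh² = 4.1605.
Total variance with 7 standardized items is 7, so the solution explains 4.1605/7 = 0.5944 = 59.44%.

59.4%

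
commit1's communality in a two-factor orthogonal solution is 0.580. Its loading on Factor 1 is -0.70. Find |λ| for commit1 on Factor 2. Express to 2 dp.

Under orthogonal rotation h² = Σλ², so λ_Factor 2² = h² − (0.4900) = 0.580 − 0.4900 = 0.0900.
|λ| = √0.0900 = 0.3000.

0.30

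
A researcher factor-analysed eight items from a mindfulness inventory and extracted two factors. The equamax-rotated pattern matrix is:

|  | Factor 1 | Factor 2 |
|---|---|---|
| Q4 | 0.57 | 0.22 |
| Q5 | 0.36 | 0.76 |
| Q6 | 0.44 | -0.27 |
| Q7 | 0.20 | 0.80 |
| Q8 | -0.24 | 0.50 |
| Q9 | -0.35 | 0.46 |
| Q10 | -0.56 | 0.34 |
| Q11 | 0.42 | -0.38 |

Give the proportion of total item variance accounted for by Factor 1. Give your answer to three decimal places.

SS loadings for Factor 1 = 0.57² + 0.36² + 0.44² + 0.20² + (-0.24)² + (-0.35)² + (-0.56)² + 0.42² = 1.3582
Proportion of variance = 1.3582 / 8 = 0.1698.

0.170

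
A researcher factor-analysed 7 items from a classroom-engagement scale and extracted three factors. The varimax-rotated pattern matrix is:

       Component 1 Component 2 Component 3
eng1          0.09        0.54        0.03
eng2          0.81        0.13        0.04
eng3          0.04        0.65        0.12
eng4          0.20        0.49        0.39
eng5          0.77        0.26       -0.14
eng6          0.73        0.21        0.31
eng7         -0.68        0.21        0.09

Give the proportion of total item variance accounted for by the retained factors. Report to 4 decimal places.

Communalities: 0.3006, 0.6746, 0.4385, 0.4322, 0.6801, 0.6731, 0.5146; Σh² = 3.7137.
Total variance with 7 standardized items is 7, so the solution explains 3.7137/7 = 0.5305.

0.5305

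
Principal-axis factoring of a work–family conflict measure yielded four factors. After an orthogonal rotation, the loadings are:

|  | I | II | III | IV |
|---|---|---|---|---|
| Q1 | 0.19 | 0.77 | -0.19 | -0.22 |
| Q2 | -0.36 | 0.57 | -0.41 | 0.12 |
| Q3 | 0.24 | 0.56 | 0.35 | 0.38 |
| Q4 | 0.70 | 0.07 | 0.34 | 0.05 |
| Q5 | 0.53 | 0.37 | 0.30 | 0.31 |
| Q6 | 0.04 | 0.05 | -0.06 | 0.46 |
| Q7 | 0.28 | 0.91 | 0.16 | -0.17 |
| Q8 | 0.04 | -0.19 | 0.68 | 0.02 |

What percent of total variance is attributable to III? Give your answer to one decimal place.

12.8%

SS loadings for III = (-0.19)² + (-0.41)² + 0.35² + 0.34² + 0.30² + (-0.06)² + 0.16² + 0.68² = 1.0239
With 8 standardized items, total variance = 8. Proportion = 1.0239/8 = 0.1280 → 12.80%.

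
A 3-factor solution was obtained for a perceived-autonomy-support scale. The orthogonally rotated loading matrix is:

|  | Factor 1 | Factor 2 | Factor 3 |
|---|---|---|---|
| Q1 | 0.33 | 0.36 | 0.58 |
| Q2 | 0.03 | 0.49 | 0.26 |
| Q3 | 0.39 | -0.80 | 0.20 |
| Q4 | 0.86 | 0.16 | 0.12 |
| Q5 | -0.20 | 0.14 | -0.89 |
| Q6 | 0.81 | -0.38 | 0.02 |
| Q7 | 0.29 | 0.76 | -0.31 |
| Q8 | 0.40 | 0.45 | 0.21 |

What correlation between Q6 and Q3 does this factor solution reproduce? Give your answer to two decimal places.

r̂ = Σ λ_i·λ_j across factors = (0.81)(0.39) + (-0.38)(-0.80) + (0.02)(0.20)
  = +0.3159 +0.3040 +0.0040 = 0.6239

0.62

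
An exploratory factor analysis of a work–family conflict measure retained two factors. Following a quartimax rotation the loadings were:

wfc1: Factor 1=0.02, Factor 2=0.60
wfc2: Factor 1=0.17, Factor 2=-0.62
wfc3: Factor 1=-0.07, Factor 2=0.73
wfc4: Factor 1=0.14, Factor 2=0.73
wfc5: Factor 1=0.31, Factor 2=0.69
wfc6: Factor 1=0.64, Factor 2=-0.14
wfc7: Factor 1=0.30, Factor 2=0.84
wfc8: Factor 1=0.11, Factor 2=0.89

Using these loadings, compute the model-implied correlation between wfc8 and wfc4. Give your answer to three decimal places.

0.665

r̂ = Σ λ_i·λ_j across factors = (0.11)(0.14) + (0.89)(0.73)
  = +0.0154 +0.6497 = 0.6651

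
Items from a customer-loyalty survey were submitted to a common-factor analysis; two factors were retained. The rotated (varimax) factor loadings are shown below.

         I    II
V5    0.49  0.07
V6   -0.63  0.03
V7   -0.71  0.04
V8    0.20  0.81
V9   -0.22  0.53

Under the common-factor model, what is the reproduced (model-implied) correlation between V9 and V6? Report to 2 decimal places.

0.15

r̂ = Σ λ_i·λ_j across factors = (-0.22)(-0.63) + (0.53)(0.03)
  = +0.1386 +0.0159 = 0.1545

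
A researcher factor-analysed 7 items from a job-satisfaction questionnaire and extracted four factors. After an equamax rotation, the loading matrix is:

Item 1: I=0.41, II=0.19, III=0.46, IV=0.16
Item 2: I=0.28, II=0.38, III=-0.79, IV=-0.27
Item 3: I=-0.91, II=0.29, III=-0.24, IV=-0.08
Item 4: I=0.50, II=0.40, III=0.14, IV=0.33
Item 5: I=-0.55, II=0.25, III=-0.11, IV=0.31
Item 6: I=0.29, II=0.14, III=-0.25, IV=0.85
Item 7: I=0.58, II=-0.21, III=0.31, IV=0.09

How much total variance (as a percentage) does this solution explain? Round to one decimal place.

Communalities: 0.4414, 0.9198, 0.9762, 0.5385, 0.4732, 0.8887, 0.4847; Σh² = 4.7225.
Total variance with 7 standardized items is 7, so the solution explains 4.7225/7 = 0.6746 = 67.46%.

67.5%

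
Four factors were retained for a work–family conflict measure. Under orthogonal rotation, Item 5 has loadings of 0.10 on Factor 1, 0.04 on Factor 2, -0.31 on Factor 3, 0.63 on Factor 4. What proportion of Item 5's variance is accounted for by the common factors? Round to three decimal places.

h² = 0.10² + 0.04² + (-0.31)² + 0.63² = 0.0100 + 0.0016 + 0.0961 + 0.3969 = 0.5046

0.505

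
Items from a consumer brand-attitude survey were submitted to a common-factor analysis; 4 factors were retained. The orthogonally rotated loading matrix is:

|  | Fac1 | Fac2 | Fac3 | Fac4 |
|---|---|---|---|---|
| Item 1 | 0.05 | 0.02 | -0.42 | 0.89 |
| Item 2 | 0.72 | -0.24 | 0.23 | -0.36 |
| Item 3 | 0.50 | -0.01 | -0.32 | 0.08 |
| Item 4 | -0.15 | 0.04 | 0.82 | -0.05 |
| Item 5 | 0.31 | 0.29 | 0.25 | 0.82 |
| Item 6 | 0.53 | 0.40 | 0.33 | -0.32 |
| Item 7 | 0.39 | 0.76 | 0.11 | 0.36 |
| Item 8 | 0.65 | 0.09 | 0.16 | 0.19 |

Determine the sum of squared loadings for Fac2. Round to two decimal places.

SS loadings for Fac2 = 0.02² + (-0.24)² + (-0.01)² + 0.04² + 0.29² + 0.40² + 0.76² + 0.09² = 0.0004 + 0.0576 + 0.0001 + 0.0016 + 0.0841 + 0.1600 + 0.5776 + 0.0081 = 0.8895

0.89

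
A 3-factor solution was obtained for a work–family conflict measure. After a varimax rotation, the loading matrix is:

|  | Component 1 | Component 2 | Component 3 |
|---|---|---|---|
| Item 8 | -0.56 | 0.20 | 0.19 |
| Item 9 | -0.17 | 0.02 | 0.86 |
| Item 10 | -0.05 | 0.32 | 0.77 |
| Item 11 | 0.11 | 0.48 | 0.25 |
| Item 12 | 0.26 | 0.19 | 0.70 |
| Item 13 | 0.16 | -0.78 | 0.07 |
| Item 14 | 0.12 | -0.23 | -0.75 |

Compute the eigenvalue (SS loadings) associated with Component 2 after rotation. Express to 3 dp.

1.071

SS loadings for Component 2 = 0.20² + 0.02² + 0.32² + 0.48² + 0.19² + (-0.78)² + (-0.23)² = 0.0400 + 0.0004 + 0.1024 + 0.2304 + 0.0361 + 0.6084 + 0.0529 = 1.0706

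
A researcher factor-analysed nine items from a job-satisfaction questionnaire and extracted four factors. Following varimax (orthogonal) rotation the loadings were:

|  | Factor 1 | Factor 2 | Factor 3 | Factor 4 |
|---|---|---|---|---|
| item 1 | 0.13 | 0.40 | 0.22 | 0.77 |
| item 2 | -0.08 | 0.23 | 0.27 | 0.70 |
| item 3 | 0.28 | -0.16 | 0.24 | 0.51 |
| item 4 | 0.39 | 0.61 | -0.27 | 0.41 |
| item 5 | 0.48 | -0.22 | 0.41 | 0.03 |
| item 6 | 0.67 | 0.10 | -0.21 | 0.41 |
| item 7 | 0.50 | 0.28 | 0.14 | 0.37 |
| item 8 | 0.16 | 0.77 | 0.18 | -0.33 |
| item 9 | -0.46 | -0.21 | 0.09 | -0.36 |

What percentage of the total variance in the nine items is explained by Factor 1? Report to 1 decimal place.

15.8%

SS loadings for Factor 1 = 0.13² + (-0.08)² + 0.28² + 0.39² + 0.48² + 0.67² + 0.50² + 0.16² + (-0.46)² = 1.4203
With 9 standardized items, total variance = 9. Proportion = 1.4203/9 = 0.1578 → 15.78%.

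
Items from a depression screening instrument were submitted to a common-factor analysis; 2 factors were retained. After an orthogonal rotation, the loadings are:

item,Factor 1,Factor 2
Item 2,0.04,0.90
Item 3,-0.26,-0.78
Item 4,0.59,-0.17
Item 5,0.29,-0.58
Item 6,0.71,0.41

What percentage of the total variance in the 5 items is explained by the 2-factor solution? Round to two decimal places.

59.15%

SS loadings by factor: 1.0055, 1.9518; total = 2.9573.
Total variance with 5 standardized items is 5, so the solution explains 2.9573/5 = 0.5915 = 59.15%.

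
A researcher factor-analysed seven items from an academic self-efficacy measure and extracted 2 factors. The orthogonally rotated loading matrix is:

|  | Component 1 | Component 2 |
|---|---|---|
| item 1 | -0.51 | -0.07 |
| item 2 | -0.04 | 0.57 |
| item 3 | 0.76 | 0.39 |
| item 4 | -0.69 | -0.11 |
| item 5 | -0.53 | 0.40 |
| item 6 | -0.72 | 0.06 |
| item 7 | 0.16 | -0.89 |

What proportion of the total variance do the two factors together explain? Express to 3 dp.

SS loadings by factor: 2.1403, 1.4497; total = 3.5900.
Total variance with 7 standardized items is 7, so the solution explains 3.5900/7 = 0.5129.

0.513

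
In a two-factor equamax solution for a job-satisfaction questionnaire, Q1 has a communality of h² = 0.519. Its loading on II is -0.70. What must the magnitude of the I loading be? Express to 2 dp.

0.17

Under orthogonal rotation h² = Σλ², so λ_I² = h² − (0.4900) = 0.519 − 0.4900 = 0.0290.
|λ| = √0.0290 = 0.1703.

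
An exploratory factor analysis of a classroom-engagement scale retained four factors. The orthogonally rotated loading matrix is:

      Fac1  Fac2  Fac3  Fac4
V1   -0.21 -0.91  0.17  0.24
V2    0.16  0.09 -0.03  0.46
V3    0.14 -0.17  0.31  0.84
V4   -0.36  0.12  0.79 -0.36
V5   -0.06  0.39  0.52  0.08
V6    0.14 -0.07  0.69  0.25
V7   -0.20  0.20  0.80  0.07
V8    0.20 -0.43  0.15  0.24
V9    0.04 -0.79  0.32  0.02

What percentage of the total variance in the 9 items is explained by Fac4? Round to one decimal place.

SS loadings for Fac4 = 0.24² + 0.46² + 0.84² + (-0.36)² + 0.08² + 0.25² + 0.07² + 0.24² + 0.02² = 1.2362
With 9 standardized items, total variance = 9. Proportion = 1.2362/9 = 0.1374 → 13.74%.

13.7%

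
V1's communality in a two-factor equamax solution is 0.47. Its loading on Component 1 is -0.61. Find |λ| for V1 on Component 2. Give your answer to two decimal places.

0.31

Under orthogonal rotation h² = Σλ², so λ_Component 2² = h² − (0.3721) = 0.47 − 0.3721 = 0.0979.
|λ| = √0.0979 = 0.3129.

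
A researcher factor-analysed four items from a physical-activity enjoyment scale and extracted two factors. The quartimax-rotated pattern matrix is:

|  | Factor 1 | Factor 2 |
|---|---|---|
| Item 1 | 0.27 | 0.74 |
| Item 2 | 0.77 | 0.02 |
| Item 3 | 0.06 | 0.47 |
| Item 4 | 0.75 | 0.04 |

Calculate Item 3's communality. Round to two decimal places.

h² = 0.06² + 0.47² = 0.0036 + 0.2209 = 0.2245

0.22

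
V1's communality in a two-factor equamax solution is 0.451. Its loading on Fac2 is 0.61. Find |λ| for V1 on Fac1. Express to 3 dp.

0.281

Under orthogonal rotation h² = Σλ², so λ_Fac1² = h² − (0.3721) = 0.451 − 0.3721 = 0.0789.
|λ| = √0.0789 = 0.2809.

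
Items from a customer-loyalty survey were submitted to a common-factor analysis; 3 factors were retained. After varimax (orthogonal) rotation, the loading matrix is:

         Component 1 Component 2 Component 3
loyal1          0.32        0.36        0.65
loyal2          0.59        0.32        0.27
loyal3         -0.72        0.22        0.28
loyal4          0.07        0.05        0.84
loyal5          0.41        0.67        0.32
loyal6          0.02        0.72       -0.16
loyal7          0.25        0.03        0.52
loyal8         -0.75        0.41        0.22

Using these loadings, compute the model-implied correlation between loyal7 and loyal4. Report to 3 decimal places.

0.456

r̂ = Σ λ_i·λ_j across factors = (0.25)(0.07) + (0.03)(0.05) + (0.52)(0.84)
  = +0.0175 +0.0015 +0.4368 = 0.4558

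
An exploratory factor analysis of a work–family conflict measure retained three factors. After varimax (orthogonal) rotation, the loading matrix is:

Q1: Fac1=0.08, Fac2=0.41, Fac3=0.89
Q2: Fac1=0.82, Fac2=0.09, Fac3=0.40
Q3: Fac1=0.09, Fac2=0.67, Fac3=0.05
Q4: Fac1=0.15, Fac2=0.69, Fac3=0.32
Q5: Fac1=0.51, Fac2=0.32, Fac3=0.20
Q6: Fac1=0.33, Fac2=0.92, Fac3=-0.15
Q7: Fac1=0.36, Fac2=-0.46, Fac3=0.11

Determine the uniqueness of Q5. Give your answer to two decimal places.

0.60

h² = 0.51² + 0.32² + 0.20² = 0.2601 + 0.1024 + 0.0400 = 0.4025
Uniqueness u² = 1 − h² = 1 − 0.4025 = 0.5975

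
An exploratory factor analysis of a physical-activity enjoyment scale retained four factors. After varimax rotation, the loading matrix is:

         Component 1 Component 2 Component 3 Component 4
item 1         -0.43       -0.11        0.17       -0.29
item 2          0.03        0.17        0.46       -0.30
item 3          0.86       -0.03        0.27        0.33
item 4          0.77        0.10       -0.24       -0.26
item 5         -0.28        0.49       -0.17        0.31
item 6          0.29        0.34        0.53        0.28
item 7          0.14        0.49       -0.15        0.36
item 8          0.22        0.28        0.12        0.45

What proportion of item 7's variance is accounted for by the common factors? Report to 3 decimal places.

h² = 0.14² + 0.49² + (-0.15)² + 0.36² = 0.0196 + 0.2401 + 0.0225 + 0.1296 = 0.4118

0.412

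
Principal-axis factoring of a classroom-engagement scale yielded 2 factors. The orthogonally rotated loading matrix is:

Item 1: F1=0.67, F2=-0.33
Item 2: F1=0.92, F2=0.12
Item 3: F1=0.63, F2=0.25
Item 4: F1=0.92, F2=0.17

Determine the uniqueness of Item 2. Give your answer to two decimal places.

h² = 0.92² + 0.12² = 0.8464 + 0.0144 = 0.8608
Uniqueness u² = 1 − h² = 1 − 0.8608 = 0.1392

0.14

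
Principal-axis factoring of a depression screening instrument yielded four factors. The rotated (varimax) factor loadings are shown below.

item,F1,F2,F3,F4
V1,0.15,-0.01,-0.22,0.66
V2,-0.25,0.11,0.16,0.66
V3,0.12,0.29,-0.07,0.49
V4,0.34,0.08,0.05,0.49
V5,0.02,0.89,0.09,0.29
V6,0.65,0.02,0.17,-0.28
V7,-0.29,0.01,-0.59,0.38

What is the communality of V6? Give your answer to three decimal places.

h² = 0.65² + 0.02² + 0.17² + (-0.28)² = 0.4225 + 0.0004 + 0.0289 + 0.0784 = 0.5302

0.530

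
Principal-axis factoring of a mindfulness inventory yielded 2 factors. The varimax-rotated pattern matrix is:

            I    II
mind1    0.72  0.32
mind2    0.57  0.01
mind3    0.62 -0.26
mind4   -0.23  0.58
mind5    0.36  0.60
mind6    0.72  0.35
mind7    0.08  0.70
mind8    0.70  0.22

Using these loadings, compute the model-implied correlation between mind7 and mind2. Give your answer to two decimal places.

r̂ = Σ λ_i·λ_j across factors = (0.08)(0.57) + (0.70)(0.01)
  = +0.0456 +0.0070 = 0.0526

0.05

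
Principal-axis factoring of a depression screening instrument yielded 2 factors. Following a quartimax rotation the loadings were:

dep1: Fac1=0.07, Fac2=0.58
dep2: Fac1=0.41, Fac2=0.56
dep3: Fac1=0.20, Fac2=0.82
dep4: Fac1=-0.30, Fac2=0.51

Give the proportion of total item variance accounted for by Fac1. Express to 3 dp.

0.076

SS loadings for Fac1 = 0.07² + 0.41² + 0.20² + (-0.30)² = 0.3030
Proportion of variance = 0.3030 / 4 = 0.0757.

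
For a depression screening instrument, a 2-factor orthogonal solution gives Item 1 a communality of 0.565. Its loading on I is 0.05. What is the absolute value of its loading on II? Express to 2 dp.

0.75

Under orthogonal rotation h² = Σλ², so λ_II² = h² − (0.0025) = 0.565 − 0.0025 = 0.5625.
|λ| = √0.5625 = 0.7500.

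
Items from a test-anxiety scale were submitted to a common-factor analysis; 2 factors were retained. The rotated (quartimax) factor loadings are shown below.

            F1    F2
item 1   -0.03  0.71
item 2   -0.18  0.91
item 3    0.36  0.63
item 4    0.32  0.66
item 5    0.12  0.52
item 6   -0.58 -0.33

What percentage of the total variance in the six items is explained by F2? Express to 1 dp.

SS loadings for F2 = 0.71² + 0.91² + 0.63² + 0.66² + 0.52² + (-0.33)² = 2.5440
With 6 standardized items, total variance = 6. Proportion = 2.5440/6 = 0.4240 → 42.40%.

42.4%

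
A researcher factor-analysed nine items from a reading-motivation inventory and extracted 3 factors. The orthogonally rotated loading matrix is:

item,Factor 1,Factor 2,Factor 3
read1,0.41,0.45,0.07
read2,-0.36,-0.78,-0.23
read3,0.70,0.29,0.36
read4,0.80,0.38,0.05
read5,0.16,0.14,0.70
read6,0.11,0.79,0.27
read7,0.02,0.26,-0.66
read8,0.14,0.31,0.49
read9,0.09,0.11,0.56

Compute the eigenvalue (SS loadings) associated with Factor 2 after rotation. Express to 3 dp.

1.859

SS loadings for Factor 2 = 0.45² + (-0.78)² + 0.29² + 0.38² + 0.14² + 0.79² + 0.26² + 0.31² + 0.11² = 0.2025 + 0.6084 + 0.0841 + 0.1444 + 0.0196 + 0.6241 + 0.0676 + 0.0961 + 0.0121 = 1.8589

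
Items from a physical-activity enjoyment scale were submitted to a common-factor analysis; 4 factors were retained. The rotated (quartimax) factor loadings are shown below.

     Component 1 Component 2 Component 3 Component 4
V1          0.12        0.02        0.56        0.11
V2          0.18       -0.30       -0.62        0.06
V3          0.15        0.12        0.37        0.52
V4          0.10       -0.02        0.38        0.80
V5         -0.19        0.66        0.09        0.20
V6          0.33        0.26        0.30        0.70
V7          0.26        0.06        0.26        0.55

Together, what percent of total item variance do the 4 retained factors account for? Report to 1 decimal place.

Communalities: 0.3405, 0.5104, 0.4442, 0.7948, 0.5198, 0.7565, 0.4413; Σh² = 3.8075.
Total variance with 7 standardized items is 7, so the solution explains 3.8075/7 = 0.5439 = 54.39%.

54.4%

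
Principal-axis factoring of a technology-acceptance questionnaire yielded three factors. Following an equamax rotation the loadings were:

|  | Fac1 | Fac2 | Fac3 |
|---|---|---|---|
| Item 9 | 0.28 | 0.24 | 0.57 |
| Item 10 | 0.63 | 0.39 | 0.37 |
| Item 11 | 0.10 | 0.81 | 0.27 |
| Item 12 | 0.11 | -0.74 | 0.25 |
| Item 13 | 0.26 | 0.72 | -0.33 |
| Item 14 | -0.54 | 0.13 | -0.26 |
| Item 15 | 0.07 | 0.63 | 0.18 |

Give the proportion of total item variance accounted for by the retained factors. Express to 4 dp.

Communalities: 0.4609, 0.6859, 0.7390, 0.6222, 0.6949, 0.3761, 0.4342; Σh² = 4.0132.
Total variance with 7 standardized items is 7, so the solution explains 4.0132/7 = 0.5733.

0.5733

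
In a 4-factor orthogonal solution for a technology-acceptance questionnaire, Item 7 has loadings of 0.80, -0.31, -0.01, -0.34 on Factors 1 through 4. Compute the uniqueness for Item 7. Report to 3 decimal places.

0.148

h² = 0.80² + (-0.31)² + (-0.01)² + (-0.34)² = 0.6400 + 0.0961 + 0.0001 + 0.1156 = 0.8518
Uniqueness u² = 1 − h² = 1 − 0.8518 = 0.1482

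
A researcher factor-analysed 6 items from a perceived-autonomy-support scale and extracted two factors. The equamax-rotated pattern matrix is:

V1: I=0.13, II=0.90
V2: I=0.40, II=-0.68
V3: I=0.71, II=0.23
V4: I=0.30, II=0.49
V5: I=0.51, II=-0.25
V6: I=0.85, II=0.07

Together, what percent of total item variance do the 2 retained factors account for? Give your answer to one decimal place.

SS loadings by factor: 1.7536, 1.6328; total = 3.3864.
Total variance with 6 standardized items is 6, so the solution explains 3.3864/6 = 0.5644 = 56.44%.

56.4%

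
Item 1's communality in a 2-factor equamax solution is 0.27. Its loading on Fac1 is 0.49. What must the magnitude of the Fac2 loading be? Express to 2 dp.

0.17

Under orthogonal rotation h² = Σλ², so λ_Fac2² = h² − (0.2401) = 0.27 − 0.2401 = 0.0299.
|λ| = √0.0299 = 0.1729.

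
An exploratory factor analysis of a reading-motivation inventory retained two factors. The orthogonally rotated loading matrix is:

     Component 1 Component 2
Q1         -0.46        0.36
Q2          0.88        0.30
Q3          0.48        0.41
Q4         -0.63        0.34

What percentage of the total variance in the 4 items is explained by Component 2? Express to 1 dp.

SS loadings for Component 2 = 0.36² + 0.30² + 0.41² + 0.34² = 0.5033
With 4 standardized items, total variance = 4. Proportion = 0.5033/4 = 0.1258 → 12.58%.

12.6%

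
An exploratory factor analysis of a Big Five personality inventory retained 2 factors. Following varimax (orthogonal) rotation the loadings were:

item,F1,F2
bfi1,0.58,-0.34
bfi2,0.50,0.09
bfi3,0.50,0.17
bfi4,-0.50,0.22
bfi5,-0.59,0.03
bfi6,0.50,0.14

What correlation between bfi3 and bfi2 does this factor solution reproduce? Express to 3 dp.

r̂ = Σ λ_i·λ_j across factors = (0.50)(0.50) + (0.17)(0.09)
  = +0.2500 +0.0153 = 0.2653

0.265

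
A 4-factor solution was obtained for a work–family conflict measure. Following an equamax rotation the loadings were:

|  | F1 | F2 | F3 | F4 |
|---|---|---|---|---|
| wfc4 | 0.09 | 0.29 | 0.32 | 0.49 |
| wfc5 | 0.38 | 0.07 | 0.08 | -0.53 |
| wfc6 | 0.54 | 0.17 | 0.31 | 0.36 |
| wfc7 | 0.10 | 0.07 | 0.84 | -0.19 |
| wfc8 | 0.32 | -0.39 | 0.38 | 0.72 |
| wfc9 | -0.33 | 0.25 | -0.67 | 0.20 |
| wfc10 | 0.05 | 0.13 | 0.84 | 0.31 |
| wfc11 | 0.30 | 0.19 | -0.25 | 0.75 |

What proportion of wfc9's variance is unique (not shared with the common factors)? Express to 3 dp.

0.340

h² = (-0.33)² + 0.25² + (-0.67)² + 0.20² = 0.1089 + 0.0625 + 0.4489 + 0.0400 = 0.6603
Uniqueness u² = 1 − h² = 1 − 0.6603 = 0.3397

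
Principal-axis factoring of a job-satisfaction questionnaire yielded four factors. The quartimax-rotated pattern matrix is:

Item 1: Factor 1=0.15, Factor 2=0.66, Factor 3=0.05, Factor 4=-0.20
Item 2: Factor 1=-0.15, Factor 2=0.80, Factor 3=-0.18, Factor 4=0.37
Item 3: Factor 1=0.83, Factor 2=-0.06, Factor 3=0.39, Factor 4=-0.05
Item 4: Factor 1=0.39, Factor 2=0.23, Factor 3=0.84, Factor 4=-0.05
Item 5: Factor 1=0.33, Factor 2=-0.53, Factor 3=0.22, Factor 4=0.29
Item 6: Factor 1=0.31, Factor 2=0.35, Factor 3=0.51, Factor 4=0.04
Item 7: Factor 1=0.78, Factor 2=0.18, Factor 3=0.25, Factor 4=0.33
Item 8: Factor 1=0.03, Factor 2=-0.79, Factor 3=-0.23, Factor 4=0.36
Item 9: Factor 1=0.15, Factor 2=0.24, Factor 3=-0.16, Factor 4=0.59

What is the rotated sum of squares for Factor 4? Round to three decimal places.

SS loadings for Factor 4 = (-0.20)² + 0.37² + (-0.05)² + (-0.05)² + 0.29² + 0.04² + 0.33² + 0.36² + 0.59² = 0.0400 + 0.1369 + 0.0025 + 0.0025 + 0.0841 + 0.0016 + 0.1089 + 0.1296 + 0.3481 = 0.8542

0.854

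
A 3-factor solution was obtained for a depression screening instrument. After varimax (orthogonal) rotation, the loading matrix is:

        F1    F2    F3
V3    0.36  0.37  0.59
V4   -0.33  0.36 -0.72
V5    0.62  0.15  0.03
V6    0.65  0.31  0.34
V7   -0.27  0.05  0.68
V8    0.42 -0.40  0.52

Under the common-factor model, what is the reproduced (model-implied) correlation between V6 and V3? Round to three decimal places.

r̂ = Σ λ_i·λ_j across factors = (0.65)(0.36) + (0.31)(0.37) + (0.34)(0.59)
  = +0.2340 +0.1147 +0.2006 = 0.5493

0.549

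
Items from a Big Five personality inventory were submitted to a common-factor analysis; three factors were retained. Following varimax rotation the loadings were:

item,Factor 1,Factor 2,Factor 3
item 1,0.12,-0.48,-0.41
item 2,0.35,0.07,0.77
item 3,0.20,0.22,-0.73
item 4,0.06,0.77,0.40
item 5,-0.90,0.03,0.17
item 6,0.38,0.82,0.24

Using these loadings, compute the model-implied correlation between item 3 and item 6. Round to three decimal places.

0.081

r̂ = Σ λ_i·λ_j across factors = (0.20)(0.38) + (0.22)(0.82) + (-0.73)(0.24)
  = +0.0760 +0.1804 -0.1752 = 0.0812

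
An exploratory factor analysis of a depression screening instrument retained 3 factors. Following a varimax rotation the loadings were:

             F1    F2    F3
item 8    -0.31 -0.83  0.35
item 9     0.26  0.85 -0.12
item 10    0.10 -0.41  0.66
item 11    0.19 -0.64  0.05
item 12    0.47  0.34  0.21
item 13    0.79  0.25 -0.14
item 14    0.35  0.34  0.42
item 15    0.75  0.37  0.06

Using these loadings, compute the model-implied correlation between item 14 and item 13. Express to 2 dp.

r̂ = Σ λ_i·λ_j across factors = (0.35)(0.79) + (0.34)(0.25) + (0.42)(-0.14)
  = +0.2765 +0.0850 -0.0588 = 0.3027

0.30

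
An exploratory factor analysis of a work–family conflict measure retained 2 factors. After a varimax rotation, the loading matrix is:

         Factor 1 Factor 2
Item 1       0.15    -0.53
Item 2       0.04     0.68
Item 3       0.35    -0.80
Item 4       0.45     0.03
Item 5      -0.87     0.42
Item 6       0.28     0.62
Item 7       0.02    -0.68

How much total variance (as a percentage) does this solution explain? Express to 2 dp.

51.32%

SS loadings by factor: 1.1848, 2.4074; total = 3.5922.
Total variance with 7 standardized items is 7, so the solution explains 3.5922/7 = 0.5132 = 51.32%.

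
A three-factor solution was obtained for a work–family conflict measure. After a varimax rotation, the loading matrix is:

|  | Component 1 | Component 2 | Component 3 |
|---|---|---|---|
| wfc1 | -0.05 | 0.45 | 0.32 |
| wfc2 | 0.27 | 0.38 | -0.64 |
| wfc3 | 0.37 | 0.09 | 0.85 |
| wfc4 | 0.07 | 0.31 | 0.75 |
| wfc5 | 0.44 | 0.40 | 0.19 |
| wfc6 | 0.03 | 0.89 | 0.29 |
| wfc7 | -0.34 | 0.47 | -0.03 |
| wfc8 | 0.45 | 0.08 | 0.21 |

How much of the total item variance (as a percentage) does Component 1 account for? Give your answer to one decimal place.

SS loadings for Component 1 = (-0.05)² + 0.27² + 0.37² + 0.07² + 0.44² + 0.03² + (-0.34)² + 0.45² = 0.7298
With 8 standardized items, total variance = 8. Proportion = 0.7298/8 = 0.0912 → 9.12%.

9.1%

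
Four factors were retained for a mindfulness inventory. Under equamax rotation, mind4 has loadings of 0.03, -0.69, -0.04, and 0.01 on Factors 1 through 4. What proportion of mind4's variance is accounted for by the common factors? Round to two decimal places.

h² = 0.03² + (-0.69)² + (-0.04)² + 0.01² = 0.0009 + 0.4761 + 0.0016 + 0.0001 = 0.4787

0.48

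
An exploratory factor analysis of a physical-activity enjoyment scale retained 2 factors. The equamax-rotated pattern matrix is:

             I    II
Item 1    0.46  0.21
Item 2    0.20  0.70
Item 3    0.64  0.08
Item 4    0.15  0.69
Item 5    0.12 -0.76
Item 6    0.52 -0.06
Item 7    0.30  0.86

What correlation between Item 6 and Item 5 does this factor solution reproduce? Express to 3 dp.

r̂ = Σ λ_i·λ_j across factors = (0.52)(0.12) + (-0.06)(-0.76)
  = +0.0624 +0.0456 = 0.1080

0.108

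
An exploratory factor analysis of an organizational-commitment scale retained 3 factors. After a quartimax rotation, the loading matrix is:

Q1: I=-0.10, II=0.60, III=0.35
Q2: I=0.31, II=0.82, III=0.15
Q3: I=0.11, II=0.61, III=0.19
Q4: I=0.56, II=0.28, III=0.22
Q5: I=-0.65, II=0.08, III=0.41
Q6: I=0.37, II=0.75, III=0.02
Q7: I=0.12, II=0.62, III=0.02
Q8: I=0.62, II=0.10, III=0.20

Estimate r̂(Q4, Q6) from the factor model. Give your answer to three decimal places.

0.422

r̂ = Σ λ_i·λ_j across factors = (0.56)(0.37) + (0.28)(0.75) + (0.22)(0.02)
  = +0.2072 +0.2100 +0.0044 = 0.4216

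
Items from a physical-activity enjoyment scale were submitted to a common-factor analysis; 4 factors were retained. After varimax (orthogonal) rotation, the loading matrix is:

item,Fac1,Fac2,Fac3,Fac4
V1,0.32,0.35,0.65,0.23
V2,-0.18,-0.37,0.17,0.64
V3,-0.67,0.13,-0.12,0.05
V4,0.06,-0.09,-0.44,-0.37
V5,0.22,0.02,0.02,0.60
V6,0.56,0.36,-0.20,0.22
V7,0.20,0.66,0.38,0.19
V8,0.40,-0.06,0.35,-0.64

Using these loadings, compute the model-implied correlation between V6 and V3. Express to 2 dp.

r̂ = Σ λ_i·λ_j across factors = (0.56)(-0.67) + (0.36)(0.13) + (-0.20)(-0.12) + (0.22)(0.05)
  = -0.3752 +0.0468 +0.0240 +0.0110 = -0.2934

-0.29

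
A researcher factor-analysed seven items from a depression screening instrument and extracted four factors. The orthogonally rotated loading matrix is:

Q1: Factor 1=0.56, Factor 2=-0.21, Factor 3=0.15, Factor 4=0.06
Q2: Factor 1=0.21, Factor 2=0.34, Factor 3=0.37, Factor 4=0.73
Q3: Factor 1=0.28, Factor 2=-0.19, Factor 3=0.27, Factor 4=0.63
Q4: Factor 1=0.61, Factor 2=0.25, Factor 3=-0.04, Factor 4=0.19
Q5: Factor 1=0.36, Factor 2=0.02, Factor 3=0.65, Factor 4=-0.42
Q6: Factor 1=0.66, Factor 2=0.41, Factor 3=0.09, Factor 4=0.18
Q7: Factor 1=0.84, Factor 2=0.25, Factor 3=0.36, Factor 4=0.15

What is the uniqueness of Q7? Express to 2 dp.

h² = 0.84² + 0.25² + 0.36² + 0.15² = 0.7056 + 0.0625 + 0.1296 + 0.0225 = 0.9202
Uniqueness u² = 1 − h² = 1 − 0.9202 = 0.0798

0.08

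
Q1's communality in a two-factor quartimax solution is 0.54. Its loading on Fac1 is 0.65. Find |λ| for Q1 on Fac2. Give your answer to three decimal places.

0.343

Under orthogonal rotation h² = Σλ², so λ_Fac2² = h² − (0.4225) = 0.54 − 0.4225 = 0.1175.
|λ| = √0.1175 = 0.3428.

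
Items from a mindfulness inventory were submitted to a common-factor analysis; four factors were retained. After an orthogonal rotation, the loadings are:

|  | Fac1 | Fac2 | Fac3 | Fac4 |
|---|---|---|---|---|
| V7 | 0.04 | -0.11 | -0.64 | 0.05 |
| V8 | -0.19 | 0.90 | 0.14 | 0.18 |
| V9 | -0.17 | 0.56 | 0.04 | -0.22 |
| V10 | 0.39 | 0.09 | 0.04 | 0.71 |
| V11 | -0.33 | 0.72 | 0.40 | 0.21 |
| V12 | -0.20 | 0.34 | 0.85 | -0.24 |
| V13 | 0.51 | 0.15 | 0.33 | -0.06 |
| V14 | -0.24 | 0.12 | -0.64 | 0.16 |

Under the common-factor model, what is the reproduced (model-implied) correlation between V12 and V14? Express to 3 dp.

-0.494

r̂ = Σ λ_i·λ_j across factors = (-0.20)(-0.24) + (0.34)(0.12) + (0.85)(-0.64) + (-0.24)(0.16)
  = +0.0480 +0.0408 -0.5440 -0.0384 = -0.4936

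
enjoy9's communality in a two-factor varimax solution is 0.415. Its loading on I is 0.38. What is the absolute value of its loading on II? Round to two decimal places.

0.52

Under orthogonal rotation h² = Σλ², so λ_II² = h² − (0.1444) = 0.415 − 0.1444 = 0.2706.
|λ| = √0.2706 = 0.5202.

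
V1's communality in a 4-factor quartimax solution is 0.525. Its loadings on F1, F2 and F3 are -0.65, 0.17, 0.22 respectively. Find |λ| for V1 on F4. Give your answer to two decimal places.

0.16

Under orthogonal rotation h² = Σλ², so λ_F4² = h² − (0.4998) = 0.525 − 0.4998 = 0.0252.
|λ| = √0.0252 = 0.1587.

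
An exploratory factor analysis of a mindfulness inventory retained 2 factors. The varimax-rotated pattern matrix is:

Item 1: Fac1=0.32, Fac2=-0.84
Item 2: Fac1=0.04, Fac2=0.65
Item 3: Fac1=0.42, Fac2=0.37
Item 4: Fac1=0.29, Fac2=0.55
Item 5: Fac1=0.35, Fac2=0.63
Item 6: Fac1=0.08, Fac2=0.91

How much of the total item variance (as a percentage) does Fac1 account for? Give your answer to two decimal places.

SS loadings for Fac1 = 0.32² + 0.04² + 0.42² + 0.29² + 0.35² + 0.08² = 0.4934
With 6 standardized items, total variance = 6. Proportion = 0.4934/6 = 0.0822 → 8.22%.

8.22%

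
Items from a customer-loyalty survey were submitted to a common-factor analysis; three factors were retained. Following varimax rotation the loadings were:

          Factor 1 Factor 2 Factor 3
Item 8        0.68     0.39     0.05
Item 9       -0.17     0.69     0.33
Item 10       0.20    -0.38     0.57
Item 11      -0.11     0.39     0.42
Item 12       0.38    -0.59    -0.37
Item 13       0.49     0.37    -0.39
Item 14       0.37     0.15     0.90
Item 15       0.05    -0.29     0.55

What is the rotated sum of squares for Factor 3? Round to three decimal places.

SS loadings for Factor 3 = 0.05² + 0.33² + 0.57² + 0.42² + (-0.37)² + (-0.39)² + 0.90² + 0.55² = 0.0025 + 0.1089 + 0.3249 + 0.1764 + 0.1369 + 0.1521 + 0.8100 + 0.3025 = 2.0142

2.014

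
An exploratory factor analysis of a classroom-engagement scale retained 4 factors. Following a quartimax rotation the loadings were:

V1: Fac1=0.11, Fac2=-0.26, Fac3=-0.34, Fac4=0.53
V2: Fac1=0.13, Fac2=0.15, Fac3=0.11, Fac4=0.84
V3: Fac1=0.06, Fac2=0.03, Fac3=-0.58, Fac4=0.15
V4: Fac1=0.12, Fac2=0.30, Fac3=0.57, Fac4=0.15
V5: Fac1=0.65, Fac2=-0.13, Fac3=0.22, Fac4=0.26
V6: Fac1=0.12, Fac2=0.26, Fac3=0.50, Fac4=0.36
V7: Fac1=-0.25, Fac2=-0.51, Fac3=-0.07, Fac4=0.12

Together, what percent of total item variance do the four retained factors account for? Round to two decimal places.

SS loadings by factor: 0.5464, 0.5256, 1.0923, 1.2431; total = 3.4074.
Total variance with 7 standardized items is 7, so the solution explains 3.4074/7 = 0.4868 = 48.68%.

48.68%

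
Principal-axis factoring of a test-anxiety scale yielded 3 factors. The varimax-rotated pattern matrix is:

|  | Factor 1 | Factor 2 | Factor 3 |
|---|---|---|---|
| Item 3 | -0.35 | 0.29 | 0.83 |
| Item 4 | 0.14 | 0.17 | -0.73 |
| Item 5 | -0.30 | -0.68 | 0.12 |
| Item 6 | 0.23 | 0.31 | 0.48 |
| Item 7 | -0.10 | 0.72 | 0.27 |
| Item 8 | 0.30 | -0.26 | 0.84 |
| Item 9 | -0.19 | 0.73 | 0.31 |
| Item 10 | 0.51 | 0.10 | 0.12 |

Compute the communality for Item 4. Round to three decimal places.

h² = 0.14² + 0.17² + (-0.73)² = 0.0196 + 0.0289 + 0.5329 = 0.5814

0.581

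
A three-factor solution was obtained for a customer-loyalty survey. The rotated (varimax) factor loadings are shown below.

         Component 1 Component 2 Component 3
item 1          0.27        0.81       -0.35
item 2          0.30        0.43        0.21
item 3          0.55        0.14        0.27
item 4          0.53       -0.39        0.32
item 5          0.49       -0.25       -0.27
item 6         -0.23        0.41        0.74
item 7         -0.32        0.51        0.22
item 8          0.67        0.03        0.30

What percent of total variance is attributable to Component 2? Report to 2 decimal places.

18.80%

SS loadings for Component 2 = 0.81² + 0.43² + 0.14² + (-0.39)² + (-0.25)² + 0.41² + 0.51² + 0.03² = 1.5043
With 8 standardized items, total variance = 8. Proportion = 1.5043/8 = 0.1880 → 18.80%.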